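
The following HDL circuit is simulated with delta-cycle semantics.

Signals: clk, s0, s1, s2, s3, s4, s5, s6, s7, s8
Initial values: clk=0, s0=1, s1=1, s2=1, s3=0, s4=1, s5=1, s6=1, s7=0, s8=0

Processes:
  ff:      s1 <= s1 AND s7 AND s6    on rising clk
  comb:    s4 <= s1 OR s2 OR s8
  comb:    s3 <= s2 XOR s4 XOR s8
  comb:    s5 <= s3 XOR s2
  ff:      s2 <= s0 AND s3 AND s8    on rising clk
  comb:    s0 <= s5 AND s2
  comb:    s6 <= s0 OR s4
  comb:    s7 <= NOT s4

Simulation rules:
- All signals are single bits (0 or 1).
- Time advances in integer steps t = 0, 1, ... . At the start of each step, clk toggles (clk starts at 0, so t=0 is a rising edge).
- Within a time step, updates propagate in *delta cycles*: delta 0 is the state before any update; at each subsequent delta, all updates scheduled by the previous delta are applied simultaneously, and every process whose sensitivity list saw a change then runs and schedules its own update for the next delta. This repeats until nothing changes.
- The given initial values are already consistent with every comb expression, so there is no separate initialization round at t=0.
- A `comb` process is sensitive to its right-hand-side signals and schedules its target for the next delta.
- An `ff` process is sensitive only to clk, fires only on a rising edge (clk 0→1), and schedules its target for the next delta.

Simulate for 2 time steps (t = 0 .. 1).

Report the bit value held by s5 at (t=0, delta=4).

t=0 Δ0: s2=1 s7=0 s5=1 s8=0 s1=1 clk=0 s0=1 s3=0 s6=1 s4=1
  Δ1: clk:0→1
  Δ2: s2:1→0, s1:1→0
  Δ3: s5:1→0, s0:1→0, s3:0→1, s4:1→0
  Δ4: s7:0→1, s5:0→1, s3:1→0, s6:1→0
  Δ5: s5:1→0
  (5Δ to stable)
t=1 Δ0: s2=0 s7=1 s5=0 s8=0 s1=0 clk=1 s0=0 s3=0 s6=0 s4=0
  Δ1: clk:1→0
  (1Δ to stable)

1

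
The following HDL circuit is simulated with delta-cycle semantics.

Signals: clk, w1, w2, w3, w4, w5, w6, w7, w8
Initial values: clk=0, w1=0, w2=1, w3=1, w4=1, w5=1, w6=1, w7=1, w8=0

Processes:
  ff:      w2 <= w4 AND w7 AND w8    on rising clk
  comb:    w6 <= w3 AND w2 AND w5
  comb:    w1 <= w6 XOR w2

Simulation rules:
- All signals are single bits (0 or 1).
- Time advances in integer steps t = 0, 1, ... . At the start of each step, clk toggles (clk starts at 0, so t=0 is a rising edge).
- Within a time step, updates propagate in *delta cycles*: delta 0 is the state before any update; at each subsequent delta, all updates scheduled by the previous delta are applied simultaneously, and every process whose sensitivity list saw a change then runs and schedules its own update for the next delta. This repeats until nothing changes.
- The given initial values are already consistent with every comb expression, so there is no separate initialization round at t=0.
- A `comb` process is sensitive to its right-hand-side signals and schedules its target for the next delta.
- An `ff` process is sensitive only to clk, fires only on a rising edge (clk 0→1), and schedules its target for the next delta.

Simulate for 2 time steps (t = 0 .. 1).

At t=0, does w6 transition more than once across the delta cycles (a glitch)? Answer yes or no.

t0.Δ0 w6=1 w2=1 w4=1 w1=0 w5=1 w8=0 w7=1 clk=0 w3=1
t0.Δ1 w6=1 w2=1 w4=1 w1=0 w5=1 w8=0 w7=1 clk=1 w3=1
t0.Δ2 w6=1 w2=0 w4=1 w1=0 w5=1 w8=0 w7=1 clk=1 w3=1
t0.Δ3 w6=0 w2=0 w4=1 w1=1 w5=1 w8=0 w7=1 clk=1 w3=1
t0.Δ4 w6=0 w2=0 w4=1 w1=0 w5=1 w8=0 w7=1 clk=1 w3=1
t1.Δ0 w6=0 w2=0 w4=1 w1=0 w5=1 w8=0 w7=1 clk=1 w3=1
t1.Δ1 w6=0 w2=0 w4=1 w1=0 w5=1 w8=0 w7=1 clk=0 w3=1

no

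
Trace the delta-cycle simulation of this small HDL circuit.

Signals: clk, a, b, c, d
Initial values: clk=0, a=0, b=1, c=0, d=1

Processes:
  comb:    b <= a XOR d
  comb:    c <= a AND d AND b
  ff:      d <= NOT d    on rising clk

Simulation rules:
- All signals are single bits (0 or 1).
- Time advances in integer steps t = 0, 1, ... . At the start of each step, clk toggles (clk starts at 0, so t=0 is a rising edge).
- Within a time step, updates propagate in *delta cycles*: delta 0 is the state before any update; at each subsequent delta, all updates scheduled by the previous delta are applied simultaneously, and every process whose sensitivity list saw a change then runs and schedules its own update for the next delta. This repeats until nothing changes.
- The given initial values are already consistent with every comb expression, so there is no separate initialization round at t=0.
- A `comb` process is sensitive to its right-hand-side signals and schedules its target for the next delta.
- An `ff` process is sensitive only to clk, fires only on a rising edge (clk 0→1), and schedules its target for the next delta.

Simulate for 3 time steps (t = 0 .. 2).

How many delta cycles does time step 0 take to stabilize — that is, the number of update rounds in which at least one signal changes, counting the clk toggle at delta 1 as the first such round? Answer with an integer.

3

t0.Δ0 c=0 clk=0 a=0 b=1 d=1
t0.Δ1 c=0 clk=1 a=0 b=1 d=1
t0.Δ2 c=0 clk=1 a=0 b=1 d=0
t0.Δ3 c=0 clk=1 a=0 b=0 d=0
t1.Δ0 c=0 clk=1 a=0 b=0 d=0
t1.Δ1 c=0 clk=0 a=0 b=0 d=0
t2.Δ0 c=0 clk=0 a=0 b=0 d=0
t2.Δ1 c=0 clk=1 a=0 b=0 d=0
t2.Δ2 c=0 clk=1 a=0 b=0 d=1
t2.Δ3 c=0 clk=1 a=0 b=1 d=1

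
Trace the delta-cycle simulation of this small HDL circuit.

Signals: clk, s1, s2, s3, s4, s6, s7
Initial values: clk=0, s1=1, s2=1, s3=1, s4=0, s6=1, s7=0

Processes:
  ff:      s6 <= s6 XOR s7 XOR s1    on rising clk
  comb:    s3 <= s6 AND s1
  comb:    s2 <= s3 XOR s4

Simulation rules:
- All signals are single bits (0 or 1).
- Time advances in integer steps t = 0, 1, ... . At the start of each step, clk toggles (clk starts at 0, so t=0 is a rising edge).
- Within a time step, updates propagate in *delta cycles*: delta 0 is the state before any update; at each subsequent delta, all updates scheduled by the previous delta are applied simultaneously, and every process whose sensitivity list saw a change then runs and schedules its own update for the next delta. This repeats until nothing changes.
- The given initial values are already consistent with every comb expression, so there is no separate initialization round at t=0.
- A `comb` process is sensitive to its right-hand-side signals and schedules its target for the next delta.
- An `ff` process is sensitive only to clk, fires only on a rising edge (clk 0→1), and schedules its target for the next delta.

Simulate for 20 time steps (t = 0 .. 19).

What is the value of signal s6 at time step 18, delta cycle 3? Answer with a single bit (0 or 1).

[bits: s3,s4,s7,s6,s1,clk,s2]
t=0: Δ0=1001101 Δ1=1001111 Δ2=1000111 Δ3=0000111 Δ4=0000110 | 4Δ
t=1: Δ0=0000110 Δ1=0000100 | 1Δ
t=2: Δ0=0000100 Δ1=0000110 Δ2=0001110 Δ3=1001110 Δ4=1001111 | 4Δ
t=3: Δ0=1001111 Δ1=1001101 | 1Δ
t=4: Δ0=1001101 Δ1=1001111 Δ2=1000111 Δ3=0000111 Δ4=0000110 | 4Δ
t=5: Δ0=0000110 Δ1=0000100 | 1Δ
t=6: Δ0=0000100 Δ1=0000110 Δ2=0001110 Δ3=1001110 Δ4=1001111 | 4Δ
t=7: Δ0=1001111 Δ1=1001101 | 1Δ
t=8: Δ0=1001101 Δ1=1001111 Δ2=1000111 Δ3=0000111 Δ4=0000110 | 4Δ
t=9: Δ0=0000110 Δ1=0000100 | 1Δ
t=10: Δ0=0000100 Δ1=0000110 Δ2=0001110 Δ3=1001110 Δ4=1001111 | 4Δ
t=11: Δ0=1001111 Δ1=1001101 | 1Δ
t=12: Δ0=1001101 Δ1=1001111 Δ2=1000111 Δ3=0000111 Δ4=0000110 | 4Δ
t=13: Δ0=0000110 Δ1=0000100 | 1Δ
t=14: Δ0=0000100 Δ1=0000110 Δ2=0001110 Δ3=1001110 Δ4=1001111 | 4Δ
t=15: Δ0=1001111 Δ1=1001101 | 1Δ
t=16: Δ0=1001101 Δ1=1001111 Δ2=1000111 Δ3=0000111 Δ4=0000110 | 4Δ
t=17: Δ0=0000110 Δ1=0000100 | 1Δ
t=18: Δ0=0000100 Δ1=0000110 Δ2=0001110 Δ3=1001110 Δ4=1001111 | 4Δ
t=19: Δ0=1001111 Δ1=1001101 | 1Δ

1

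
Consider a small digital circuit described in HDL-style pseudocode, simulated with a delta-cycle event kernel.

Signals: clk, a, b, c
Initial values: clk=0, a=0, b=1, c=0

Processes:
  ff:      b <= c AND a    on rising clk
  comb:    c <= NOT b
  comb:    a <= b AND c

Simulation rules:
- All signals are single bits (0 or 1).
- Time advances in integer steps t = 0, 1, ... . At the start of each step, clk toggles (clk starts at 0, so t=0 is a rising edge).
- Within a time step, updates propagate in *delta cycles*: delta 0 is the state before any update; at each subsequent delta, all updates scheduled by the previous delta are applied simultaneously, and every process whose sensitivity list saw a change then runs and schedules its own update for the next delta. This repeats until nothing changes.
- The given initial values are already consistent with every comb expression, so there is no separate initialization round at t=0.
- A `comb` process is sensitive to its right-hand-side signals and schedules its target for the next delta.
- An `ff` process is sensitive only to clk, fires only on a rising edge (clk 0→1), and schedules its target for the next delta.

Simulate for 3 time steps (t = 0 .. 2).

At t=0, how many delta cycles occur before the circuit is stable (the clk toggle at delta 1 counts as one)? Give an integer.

[bits: clk,b,c,a]
t=0: Δ0=0100 Δ1=1100 Δ2=1000 Δ3=1010 | 3Δ
t=1: Δ0=1010 Δ1=0010 | 1Δ
t=2: Δ0=0010 Δ1=1010 | 1Δ

3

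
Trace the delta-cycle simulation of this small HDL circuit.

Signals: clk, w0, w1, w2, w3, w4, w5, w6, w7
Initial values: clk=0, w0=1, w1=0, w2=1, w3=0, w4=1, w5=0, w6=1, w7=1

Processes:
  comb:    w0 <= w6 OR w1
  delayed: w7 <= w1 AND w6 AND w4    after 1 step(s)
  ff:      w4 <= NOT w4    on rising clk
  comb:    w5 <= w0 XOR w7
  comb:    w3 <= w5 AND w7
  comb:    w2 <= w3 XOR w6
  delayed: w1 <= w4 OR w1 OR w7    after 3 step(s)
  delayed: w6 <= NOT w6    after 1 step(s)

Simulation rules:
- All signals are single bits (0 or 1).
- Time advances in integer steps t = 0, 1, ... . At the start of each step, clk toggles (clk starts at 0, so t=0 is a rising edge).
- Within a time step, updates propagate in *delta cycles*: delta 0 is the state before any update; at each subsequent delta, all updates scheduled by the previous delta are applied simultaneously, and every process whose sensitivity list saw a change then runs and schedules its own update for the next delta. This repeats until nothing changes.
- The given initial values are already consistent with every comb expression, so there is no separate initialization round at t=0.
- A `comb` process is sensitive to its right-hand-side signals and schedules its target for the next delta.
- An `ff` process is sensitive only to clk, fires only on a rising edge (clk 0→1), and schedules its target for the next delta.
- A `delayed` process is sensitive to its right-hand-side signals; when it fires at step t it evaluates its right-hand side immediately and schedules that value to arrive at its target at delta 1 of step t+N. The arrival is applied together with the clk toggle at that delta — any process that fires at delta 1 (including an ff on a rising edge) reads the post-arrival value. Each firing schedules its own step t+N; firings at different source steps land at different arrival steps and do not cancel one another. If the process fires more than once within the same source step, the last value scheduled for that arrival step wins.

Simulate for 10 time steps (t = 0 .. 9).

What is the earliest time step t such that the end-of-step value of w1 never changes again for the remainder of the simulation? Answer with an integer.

5

[bits: w4,clk,w5,w7,w6,w0,w2,w1,w3]
t=0: Δ0=100111100 Δ1=110111100 Δ2=010111100 | 2Δ
t=1: Δ0=010111100 Δ1=000011100 Δ2=001011100 | 2Δ
t=2: Δ0=001011100 Δ1=011011100 Δ2=111011100 | 2Δ
t=3: Δ0=111011100 Δ1=101011110 | 1Δ
t=4: Δ0=101011110 Δ1=111111100 Δ2=010111101 Δ3=010111000 Δ4=010111100 | 4Δ
t=5: Δ0=010111100 Δ1=000011110 Δ2=001011110 | 2Δ
t=6: Δ0=001011110 Δ1=011011110 Δ2=111011110 | 2Δ
t=7: Δ0=111011110 Δ1=101111110 Δ2=100111111 Δ3=100111010 Δ4=100111110 | 4Δ
t=8: Δ0=100111110 Δ1=110111110 Δ2=010111110 | 2Δ
t=9: Δ0=010111110 Δ1=000011110 Δ2=001011110 | 2Δ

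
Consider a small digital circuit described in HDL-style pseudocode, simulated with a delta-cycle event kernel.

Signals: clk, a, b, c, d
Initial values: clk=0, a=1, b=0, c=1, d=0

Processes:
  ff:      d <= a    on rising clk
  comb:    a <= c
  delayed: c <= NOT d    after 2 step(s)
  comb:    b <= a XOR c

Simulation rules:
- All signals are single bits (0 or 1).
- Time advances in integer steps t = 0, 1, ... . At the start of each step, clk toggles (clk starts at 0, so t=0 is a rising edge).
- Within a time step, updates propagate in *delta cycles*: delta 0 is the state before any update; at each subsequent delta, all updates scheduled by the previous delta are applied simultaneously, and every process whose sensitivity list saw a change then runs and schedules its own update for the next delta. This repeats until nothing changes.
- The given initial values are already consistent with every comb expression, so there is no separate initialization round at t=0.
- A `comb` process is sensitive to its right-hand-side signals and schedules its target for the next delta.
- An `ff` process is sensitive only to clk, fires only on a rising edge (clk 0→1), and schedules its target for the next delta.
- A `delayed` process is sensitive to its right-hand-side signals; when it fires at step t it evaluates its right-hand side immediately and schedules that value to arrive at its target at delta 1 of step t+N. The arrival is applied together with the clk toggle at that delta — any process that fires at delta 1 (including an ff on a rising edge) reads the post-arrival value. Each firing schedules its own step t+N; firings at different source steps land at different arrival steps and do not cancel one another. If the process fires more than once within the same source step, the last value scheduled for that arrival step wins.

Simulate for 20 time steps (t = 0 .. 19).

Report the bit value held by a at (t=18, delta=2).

0

t0.Δ0 b=0 a=1 c=1 d=0 clk=0
t0.Δ1 b=0 a=1 c=1 d=0 clk=1
t0.Δ2 b=0 a=1 c=1 d=1 clk=1
t1.Δ0 b=0 a=1 c=1 d=1 clk=1
t1.Δ1 b=0 a=1 c=1 d=1 clk=0
t2.Δ0 b=0 a=1 c=1 d=1 clk=0
t2.Δ1 b=0 a=1 c=0 d=1 clk=1
t2.Δ2 b=1 a=0 c=0 d=1 clk=1
t2.Δ3 b=0 a=0 c=0 d=1 clk=1
t3.Δ0 b=0 a=0 c=0 d=1 clk=1
t3.Δ1 b=0 a=0 c=0 d=1 clk=0
t4.Δ0 b=0 a=0 c=0 d=1 clk=0
t4.Δ1 b=0 a=0 c=0 d=1 clk=1
t4.Δ2 b=0 a=0 c=0 d=0 clk=1
t5.Δ0 b=0 a=0 c=0 d=0 clk=1
t5.Δ1 b=0 a=0 c=0 d=0 clk=0
t6.Δ0 b=0 a=0 c=0 d=0 clk=0
t6.Δ1 b=0 a=0 c=1 d=0 clk=1
t6.Δ2 b=1 a=1 c=1 d=0 clk=1
t6.Δ3 b=0 a=1 c=1 d=0 clk=1
t7.Δ0 b=0 a=1 c=1 d=0 clk=1
t7.Δ1 b=0 a=1 c=1 d=0 clk=0
t8.Δ0 b=0 a=1 c=1 d=0 clk=0
t8.Δ1 b=0 a=1 c=1 d=0 clk=1
t8.Δ2 b=0 a=1 c=1 d=1 clk=1
t9.Δ0 b=0 a=1 c=1 d=1 clk=1
t9.Δ1 b=0 a=1 c=1 d=1 clk=0
t10.Δ0 b=0 a=1 c=1 d=1 clk=0
t10.Δ1 b=0 a=1 c=0 d=1 clk=1
t10.Δ2 b=1 a=0 c=0 d=1 clk=1
t10.Δ3 b=0 a=0 c=0 d=1 clk=1
t11.Δ0 b=0 a=0 c=0 d=1 clk=1
t11.Δ1 b=0 a=0 c=0 d=1 clk=0
t12.Δ0 b=0 a=0 c=0 d=1 clk=0
t12.Δ1 b=0 a=0 c=0 d=1 clk=1
t12.Δ2 b=0 a=0 c=0 d=0 clk=1
t13.Δ0 b=0 a=0 c=0 d=0 clk=1
t13.Δ1 b=0 a=0 c=0 d=0 clk=0
t14.Δ0 b=0 a=0 c=0 d=0 clk=0
t14.Δ1 b=0 a=0 c=1 d=0 clk=1
t14.Δ2 b=1 a=1 c=1 d=0 clk=1
t14.Δ3 b=0 a=1 c=1 d=0 clk=1
t15.Δ0 b=0 a=1 c=1 d=0 clk=1
t15.Δ1 b=0 a=1 c=1 d=0 clk=0
t16.Δ0 b=0 a=1 c=1 d=0 clk=0
t16.Δ1 b=0 a=1 c=1 d=0 clk=1
t16.Δ2 b=0 a=1 c=1 d=1 clk=1
t17.Δ0 b=0 a=1 c=1 d=1 clk=1
t17.Δ1 b=0 a=1 c=1 d=1 clk=0
t18.Δ0 b=0 a=1 c=1 d=1 clk=0
t18.Δ1 b=0 a=1 c=0 d=1 clk=1
t18.Δ2 b=1 a=0 c=0 d=1 clk=1
t18.Δ3 b=0 a=0 c=0 d=1 clk=1
t19.Δ0 b=0 a=0 c=0 d=1 clk=1
t19.Δ1 b=0 a=0 c=0 d=1 clk=0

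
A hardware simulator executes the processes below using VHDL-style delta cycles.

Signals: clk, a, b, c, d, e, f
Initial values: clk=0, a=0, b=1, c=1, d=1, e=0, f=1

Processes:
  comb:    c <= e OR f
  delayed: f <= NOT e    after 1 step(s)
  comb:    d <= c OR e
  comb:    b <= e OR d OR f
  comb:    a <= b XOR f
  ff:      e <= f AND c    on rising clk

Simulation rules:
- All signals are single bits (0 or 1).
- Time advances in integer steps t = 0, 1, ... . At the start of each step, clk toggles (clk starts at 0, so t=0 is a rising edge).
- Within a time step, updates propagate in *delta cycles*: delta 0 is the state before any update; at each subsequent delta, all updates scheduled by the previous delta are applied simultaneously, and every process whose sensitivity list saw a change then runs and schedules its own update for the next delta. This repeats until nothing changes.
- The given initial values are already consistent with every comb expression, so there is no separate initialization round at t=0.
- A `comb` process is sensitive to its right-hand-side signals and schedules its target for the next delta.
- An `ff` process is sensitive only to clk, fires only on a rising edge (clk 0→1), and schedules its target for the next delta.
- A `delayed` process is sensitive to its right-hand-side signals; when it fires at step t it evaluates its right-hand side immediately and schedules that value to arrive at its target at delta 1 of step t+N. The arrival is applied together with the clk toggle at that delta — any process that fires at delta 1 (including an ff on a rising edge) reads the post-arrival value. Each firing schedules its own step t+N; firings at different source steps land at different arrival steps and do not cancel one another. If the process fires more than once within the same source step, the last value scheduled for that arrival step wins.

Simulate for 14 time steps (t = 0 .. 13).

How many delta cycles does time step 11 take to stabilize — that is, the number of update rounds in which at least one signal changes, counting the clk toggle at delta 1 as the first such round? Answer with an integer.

t0.Δ0 b=1 clk=0 c=1 f=1 e=0 a=0 d=1
t0.Δ1 b=1 clk=1 c=1 f=1 e=0 a=0 d=1
t0.Δ2 b=1 clk=1 c=1 f=1 e=1 a=0 d=1
t1.Δ0 b=1 clk=1 c=1 f=1 e=1 a=0 d=1
t1.Δ1 b=1 clk=0 c=1 f=0 e=1 a=0 d=1
t1.Δ2 b=1 clk=0 c=1 f=0 e=1 a=1 d=1
t2.Δ0 b=1 clk=0 c=1 f=0 e=1 a=1 d=1
t2.Δ1 b=1 clk=1 c=1 f=0 e=1 a=1 d=1
t2.Δ2 b=1 clk=1 c=1 f=0 e=0 a=1 d=1
t2.Δ3 b=1 clk=1 c=0 f=0 e=0 a=1 d=1
t2.Δ4 b=1 clk=1 c=0 f=0 e=0 a=1 d=0
t2.Δ5 b=0 clk=1 c=0 f=0 e=0 a=1 d=0
t2.Δ6 b=0 clk=1 c=0 f=0 e=0 a=0 d=0
t3.Δ0 b=0 clk=1 c=0 f=0 e=0 a=0 d=0
t3.Δ1 b=0 clk=0 c=0 f=1 e=0 a=0 d=0
t3.Δ2 b=1 clk=0 c=1 f=1 e=0 a=1 d=0
t3.Δ3 b=1 clk=0 c=1 f=1 e=0 a=0 d=1
t4.Δ0 b=1 clk=0 c=1 f=1 e=0 a=0 d=1
t4.Δ1 b=1 clk=1 c=1 f=1 e=0 a=0 d=1
t4.Δ2 b=1 clk=1 c=1 f=1 e=1 a=0 d=1
t5.Δ0 b=1 clk=1 c=1 f=1 e=1 a=0 d=1
t5.Δ1 b=1 clk=0 c=1 f=0 e=1 a=0 d=1
t5.Δ2 b=1 clk=0 c=1 f=0 e=1 a=1 d=1
t6.Δ0 b=1 clk=0 c=1 f=0 e=1 a=1 d=1
t6.Δ1 b=1 clk=1 c=1 f=0 e=1 a=1 d=1
t6.Δ2 b=1 clk=1 c=1 f=0 e=0 a=1 d=1
t6.Δ3 b=1 clk=1 c=0 f=0 e=0 a=1 d=1
t6.Δ4 b=1 clk=1 c=0 f=0 e=0 a=1 d=0
t6.Δ5 b=0 clk=1 c=0 f=0 e=0 a=1 d=0
t6.Δ6 b=0 clk=1 c=0 f=0 e=0 a=0 d=0
t7.Δ0 b=0 clk=1 c=0 f=0 e=0 a=0 d=0
t7.Δ1 b=0 clk=0 c=0 f=1 e=0 a=0 d=0
t7.Δ2 b=1 clk=0 c=1 f=1 e=0 a=1 d=0
t7.Δ3 b=1 clk=0 c=1 f=1 e=0 a=0 d=1
t8.Δ0 b=1 clk=0 c=1 f=1 e=0 a=0 d=1
t8.Δ1 b=1 clk=1 c=1 f=1 e=0 a=0 d=1
t8.Δ2 b=1 clk=1 c=1 f=1 e=1 a=0 d=1
t9.Δ0 b=1 clk=1 c=1 f=1 e=1 a=0 d=1
t9.Δ1 b=1 clk=0 c=1 f=0 e=1 a=0 d=1
t9.Δ2 b=1 clk=0 c=1 f=0 e=1 a=1 d=1
t10.Δ0 b=1 clk=0 c=1 f=0 e=1 a=1 d=1
t10.Δ1 b=1 clk=1 c=1 f=0 e=1 a=1 d=1
t10.Δ2 b=1 clk=1 c=1 f=0 e=0 a=1 d=1
t10.Δ3 b=1 clk=1 c=0 f=0 e=0 a=1 d=1
t10.Δ4 b=1 clk=1 c=0 f=0 e=0 a=1 d=0
t10.Δ5 b=0 clk=1 c=0 f=0 e=0 a=1 d=0
t10.Δ6 b=0 clk=1 c=0 f=0 e=0 a=0 d=0
t11.Δ0 b=0 clk=1 c=0 f=0 e=0 a=0 d=0
t11.Δ1 b=0 clk=0 c=0 f=1 e=0 a=0 d=0
t11.Δ2 b=1 clk=0 c=1 f=1 e=0 a=1 d=0
t11.Δ3 b=1 clk=0 c=1 f=1 e=0 a=0 d=1
t12.Δ0 b=1 clk=0 c=1 f=1 e=0 a=0 d=1
t12.Δ1 b=1 clk=1 c=1 f=1 e=0 a=0 d=1
t12.Δ2 b=1 clk=1 c=1 f=1 e=1 a=0 d=1
t13.Δ0 b=1 clk=1 c=1 f=1 e=1 a=0 d=1
t13.Δ1 b=1 clk=0 c=1 f=0 e=1 a=0 d=1
t13.Δ2 b=1 clk=0 c=1 f=0 e=1 a=1 d=1

3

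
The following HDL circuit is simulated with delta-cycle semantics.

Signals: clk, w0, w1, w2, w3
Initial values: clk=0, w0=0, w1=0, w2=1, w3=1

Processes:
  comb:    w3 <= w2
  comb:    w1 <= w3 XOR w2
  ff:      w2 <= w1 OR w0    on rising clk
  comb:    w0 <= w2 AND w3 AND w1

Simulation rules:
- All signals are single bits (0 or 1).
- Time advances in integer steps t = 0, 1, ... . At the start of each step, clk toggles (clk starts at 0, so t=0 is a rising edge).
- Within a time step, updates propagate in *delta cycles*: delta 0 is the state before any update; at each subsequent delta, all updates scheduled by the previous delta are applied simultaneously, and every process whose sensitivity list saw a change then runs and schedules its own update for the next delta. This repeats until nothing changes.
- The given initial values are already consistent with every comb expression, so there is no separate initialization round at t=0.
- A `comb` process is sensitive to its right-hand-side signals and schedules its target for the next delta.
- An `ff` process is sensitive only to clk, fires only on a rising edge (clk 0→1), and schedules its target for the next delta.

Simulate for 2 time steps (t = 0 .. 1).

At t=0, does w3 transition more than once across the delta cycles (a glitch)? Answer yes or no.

no

t0.Δ0 w3=1 w1=0 clk=0 w2=1 w0=0
t0.Δ1 w3=1 w1=0 clk=1 w2=1 w0=0
t0.Δ2 w3=1 w1=0 clk=1 w2=0 w0=0
t0.Δ3 w3=0 w1=1 clk=1 w2=0 w0=0
t0.Δ4 w3=0 w1=0 clk=1 w2=0 w0=0
t1.Δ0 w3=0 w1=0 clk=1 w2=0 w0=0
t1.Δ1 w3=0 w1=0 clk=0 w2=0 w0=0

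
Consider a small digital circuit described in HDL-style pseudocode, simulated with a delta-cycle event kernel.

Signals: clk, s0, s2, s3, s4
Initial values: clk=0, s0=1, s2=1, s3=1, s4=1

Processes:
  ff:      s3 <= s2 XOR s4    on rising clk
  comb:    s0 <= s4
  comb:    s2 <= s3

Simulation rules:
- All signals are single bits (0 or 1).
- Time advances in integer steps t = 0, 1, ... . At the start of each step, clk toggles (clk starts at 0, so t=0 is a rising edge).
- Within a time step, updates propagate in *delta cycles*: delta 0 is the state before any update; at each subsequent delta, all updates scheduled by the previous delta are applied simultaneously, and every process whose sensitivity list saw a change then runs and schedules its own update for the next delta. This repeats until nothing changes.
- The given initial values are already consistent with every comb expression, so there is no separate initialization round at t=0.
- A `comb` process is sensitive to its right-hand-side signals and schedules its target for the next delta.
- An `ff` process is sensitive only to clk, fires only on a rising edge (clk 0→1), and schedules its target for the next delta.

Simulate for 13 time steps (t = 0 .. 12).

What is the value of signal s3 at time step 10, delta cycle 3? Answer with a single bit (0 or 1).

[bits: s2,s0,clk,s3,s4]
t=0: Δ0=11011 Δ1=11111 Δ2=11101 Δ3=01101 | 3Δ
t=1: Δ0=01101 Δ1=01001 | 1Δ
t=2: Δ0=01001 Δ1=01101 Δ2=01111 Δ3=11111 | 3Δ
t=3: Δ0=11111 Δ1=11011 | 1Δ
t=4: Δ0=11011 Δ1=11111 Δ2=11101 Δ3=01101 | 3Δ
t=5: Δ0=01101 Δ1=01001 | 1Δ
t=6: Δ0=01001 Δ1=01101 Δ2=01111 Δ3=11111 | 3Δ
t=7: Δ0=11111 Δ1=11011 | 1Δ
t=8: Δ0=11011 Δ1=11111 Δ2=11101 Δ3=01101 | 3Δ
t=9: Δ0=01101 Δ1=01001 | 1Δ
t=10: Δ0=01001 Δ1=01101 Δ2=01111 Δ3=11111 | 3Δ
t=11: Δ0=11111 Δ1=11011 | 1Δ
t=12: Δ0=11011 Δ1=11111 Δ2=11101 Δ3=01101 | 3Δ

1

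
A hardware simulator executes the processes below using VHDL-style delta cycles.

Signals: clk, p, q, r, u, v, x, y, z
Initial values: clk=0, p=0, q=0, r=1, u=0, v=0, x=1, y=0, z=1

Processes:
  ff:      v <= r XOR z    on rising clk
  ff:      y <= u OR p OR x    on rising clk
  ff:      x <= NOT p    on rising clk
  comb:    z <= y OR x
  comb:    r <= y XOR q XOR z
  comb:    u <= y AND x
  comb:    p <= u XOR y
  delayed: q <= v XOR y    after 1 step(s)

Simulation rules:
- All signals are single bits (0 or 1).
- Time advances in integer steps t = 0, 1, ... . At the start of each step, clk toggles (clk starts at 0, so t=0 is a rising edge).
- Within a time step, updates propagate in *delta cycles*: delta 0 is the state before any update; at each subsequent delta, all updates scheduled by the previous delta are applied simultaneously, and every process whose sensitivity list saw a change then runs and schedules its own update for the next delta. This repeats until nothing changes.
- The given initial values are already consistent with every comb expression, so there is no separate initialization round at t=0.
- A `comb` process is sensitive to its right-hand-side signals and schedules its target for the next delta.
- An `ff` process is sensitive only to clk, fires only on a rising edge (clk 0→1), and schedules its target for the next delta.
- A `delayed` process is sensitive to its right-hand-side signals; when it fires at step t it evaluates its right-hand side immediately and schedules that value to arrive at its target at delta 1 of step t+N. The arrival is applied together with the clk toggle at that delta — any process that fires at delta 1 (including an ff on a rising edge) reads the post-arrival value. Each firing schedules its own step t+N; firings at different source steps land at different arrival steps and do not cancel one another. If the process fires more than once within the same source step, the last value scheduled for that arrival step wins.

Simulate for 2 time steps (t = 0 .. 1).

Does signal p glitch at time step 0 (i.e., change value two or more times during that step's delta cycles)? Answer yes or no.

t0.Δ0 clk=0 q=0 r=1 x=1 p=0 y=0 u=0 v=0 z=1
t0.Δ1 clk=1 q=0 r=1 x=1 p=0 y=0 u=0 v=0 z=1
t0.Δ2 clk=1 q=0 r=1 x=1 p=0 y=1 u=0 v=0 z=1
t0.Δ3 clk=1 q=0 r=0 x=1 p=1 y=1 u=1 v=0 z=1
t0.Δ4 clk=1 q=0 r=0 x=1 p=0 y=1 u=1 v=0 z=1
t1.Δ0 clk=1 q=0 r=0 x=1 p=0 y=1 u=1 v=0 z=1
t1.Δ1 clk=0 q=1 r=0 x=1 p=0 y=1 u=1 v=0 z=1
t1.Δ2 clk=0 q=1 r=1 x=1 p=0 y=1 u=1 v=0 z=1

yes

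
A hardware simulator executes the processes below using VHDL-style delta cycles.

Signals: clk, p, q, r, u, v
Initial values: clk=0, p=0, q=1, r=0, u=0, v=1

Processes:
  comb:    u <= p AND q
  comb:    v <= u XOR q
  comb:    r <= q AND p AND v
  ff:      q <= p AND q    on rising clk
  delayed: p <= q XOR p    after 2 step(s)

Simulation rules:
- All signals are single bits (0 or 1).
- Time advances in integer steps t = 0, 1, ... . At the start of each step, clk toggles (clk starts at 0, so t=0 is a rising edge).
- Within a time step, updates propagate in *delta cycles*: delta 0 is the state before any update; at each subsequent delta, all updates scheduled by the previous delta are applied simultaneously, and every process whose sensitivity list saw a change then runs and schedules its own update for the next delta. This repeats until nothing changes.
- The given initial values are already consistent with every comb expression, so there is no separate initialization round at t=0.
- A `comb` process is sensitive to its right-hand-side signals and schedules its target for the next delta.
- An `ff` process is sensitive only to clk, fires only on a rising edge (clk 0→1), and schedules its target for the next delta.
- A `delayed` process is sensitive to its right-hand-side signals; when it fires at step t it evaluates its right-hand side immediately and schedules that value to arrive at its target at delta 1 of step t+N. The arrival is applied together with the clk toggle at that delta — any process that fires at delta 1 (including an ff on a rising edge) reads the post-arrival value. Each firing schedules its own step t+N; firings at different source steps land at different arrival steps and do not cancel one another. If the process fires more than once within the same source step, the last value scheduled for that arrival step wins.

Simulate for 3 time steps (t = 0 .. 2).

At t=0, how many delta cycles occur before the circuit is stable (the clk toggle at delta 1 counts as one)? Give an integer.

3

t=0 Δ0: q=1 clk=0 r=0 v=1 p=0 u=0
  Δ1: clk:0→1
  Δ2: q:1→0
  Δ3: v:1→0
  (3Δ to stable)
t=1 Δ0: q=0 clk=1 r=0 v=0 p=0 u=0
  Δ1: clk:1→0
  (1Δ to stable)
t=2 Δ0: q=0 clk=0 r=0 v=0 p=0 u=0
  Δ1: clk:0→1
  (1Δ to stable)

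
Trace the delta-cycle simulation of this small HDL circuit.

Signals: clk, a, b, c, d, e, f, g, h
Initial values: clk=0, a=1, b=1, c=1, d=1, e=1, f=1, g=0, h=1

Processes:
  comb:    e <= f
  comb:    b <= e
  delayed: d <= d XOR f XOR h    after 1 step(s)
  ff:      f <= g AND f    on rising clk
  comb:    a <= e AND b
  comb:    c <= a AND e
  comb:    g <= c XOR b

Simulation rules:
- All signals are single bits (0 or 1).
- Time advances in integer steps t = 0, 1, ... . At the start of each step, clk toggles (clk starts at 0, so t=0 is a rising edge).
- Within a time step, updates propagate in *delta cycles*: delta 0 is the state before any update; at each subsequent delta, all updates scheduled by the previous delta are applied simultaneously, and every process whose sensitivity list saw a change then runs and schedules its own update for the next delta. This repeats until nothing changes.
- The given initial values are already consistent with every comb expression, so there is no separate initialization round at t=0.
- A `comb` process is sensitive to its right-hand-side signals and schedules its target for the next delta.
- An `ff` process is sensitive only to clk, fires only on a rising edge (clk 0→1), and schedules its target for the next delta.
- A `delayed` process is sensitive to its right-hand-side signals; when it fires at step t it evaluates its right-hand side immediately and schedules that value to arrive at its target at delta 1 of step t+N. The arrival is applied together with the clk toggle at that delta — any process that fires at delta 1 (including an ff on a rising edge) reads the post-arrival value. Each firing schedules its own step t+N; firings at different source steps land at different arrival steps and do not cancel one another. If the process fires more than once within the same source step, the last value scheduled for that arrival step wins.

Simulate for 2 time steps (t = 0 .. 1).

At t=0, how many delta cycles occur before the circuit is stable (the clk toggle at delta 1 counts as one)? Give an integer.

t=0 Δ0: g=0 c=1 a=1 f=1 b=1 h=1 e=1 clk=0 d=1
  Δ1: clk:0→1
  Δ2: f:1→0
  Δ3: e:1→0
  Δ4: c:1→0, a:1→0, b:1→0
  (4Δ to stable)
t=1 Δ0: g=0 c=0 a=0 f=0 b=0 h=1 e=0 clk=1 d=1
  Δ1: clk:1→0, d:1→0
  (1Δ to stable)

4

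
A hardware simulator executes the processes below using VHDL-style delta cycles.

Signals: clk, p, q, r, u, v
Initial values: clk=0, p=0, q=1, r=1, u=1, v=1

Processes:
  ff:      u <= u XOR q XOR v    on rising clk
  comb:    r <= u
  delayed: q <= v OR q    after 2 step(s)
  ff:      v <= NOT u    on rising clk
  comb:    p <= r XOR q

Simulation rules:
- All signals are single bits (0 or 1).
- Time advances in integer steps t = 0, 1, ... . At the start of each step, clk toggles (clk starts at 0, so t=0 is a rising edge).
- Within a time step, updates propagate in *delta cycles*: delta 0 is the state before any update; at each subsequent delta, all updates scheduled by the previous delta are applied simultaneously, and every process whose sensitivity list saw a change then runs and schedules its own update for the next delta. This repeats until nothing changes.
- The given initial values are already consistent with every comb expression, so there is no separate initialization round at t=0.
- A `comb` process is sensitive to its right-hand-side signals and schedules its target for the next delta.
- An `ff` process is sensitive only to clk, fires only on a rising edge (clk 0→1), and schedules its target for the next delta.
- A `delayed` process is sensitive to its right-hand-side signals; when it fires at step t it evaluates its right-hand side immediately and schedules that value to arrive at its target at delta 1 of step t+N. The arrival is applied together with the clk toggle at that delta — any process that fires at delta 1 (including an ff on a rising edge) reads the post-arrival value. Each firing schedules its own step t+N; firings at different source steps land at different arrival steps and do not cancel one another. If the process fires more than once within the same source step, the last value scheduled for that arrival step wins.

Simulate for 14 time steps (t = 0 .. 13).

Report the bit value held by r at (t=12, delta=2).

t0.Δ0 p=0 v=1 q=1 r=1 u=1 clk=0
t0.Δ1 p=0 v=1 q=1 r=1 u=1 clk=1
t0.Δ2 p=0 v=0 q=1 r=1 u=1 clk=1
t1.Δ0 p=0 v=0 q=1 r=1 u=1 clk=1
t1.Δ1 p=0 v=0 q=1 r=1 u=1 clk=0
t2.Δ0 p=0 v=0 q=1 r=1 u=1 clk=0
t2.Δ1 p=0 v=0 q=1 r=1 u=1 clk=1
t2.Δ2 p=0 v=0 q=1 r=1 u=0 clk=1
t2.Δ3 p=0 v=0 q=1 r=0 u=0 clk=1
t2.Δ4 p=1 v=0 q=1 r=0 u=0 clk=1
t3.Δ0 p=1 v=0 q=1 r=0 u=0 clk=1
t3.Δ1 p=1 v=0 q=1 r=0 u=0 clk=0
t4.Δ0 p=1 v=0 q=1 r=0 u=0 clk=0
t4.Δ1 p=1 v=0 q=1 r=0 u=0 clk=1
t4.Δ2 p=1 v=1 q=1 r=0 u=1 clk=1
t4.Δ3 p=1 v=1 q=1 r=1 u=1 clk=1
t4.Δ4 p=0 v=1 q=1 r=1 u=1 clk=1
t5.Δ0 p=0 v=1 q=1 r=1 u=1 clk=1
t5.Δ1 p=0 v=1 q=1 r=1 u=1 clk=0
t6.Δ0 p=0 v=1 q=1 r=1 u=1 clk=0
t6.Δ1 p=0 v=1 q=1 r=1 u=1 clk=1
t6.Δ2 p=0 v=0 q=1 r=1 u=1 clk=1
t7.Δ0 p=0 v=0 q=1 r=1 u=1 clk=1
t7.Δ1 p=0 v=0 q=1 r=1 u=1 clk=0
t8.Δ0 p=0 v=0 q=1 r=1 u=1 clk=0
t8.Δ1 p=0 v=0 q=1 r=1 u=1 clk=1
t8.Δ2 p=0 v=0 q=1 r=1 u=0 clk=1
t8.Δ3 p=0 v=0 q=1 r=0 u=0 clk=1
t8.Δ4 p=1 v=0 q=1 r=0 u=0 clk=1
t9.Δ0 p=1 v=0 q=1 r=0 u=0 clk=1
t9.Δ1 p=1 v=0 q=1 r=0 u=0 clk=0
t10.Δ0 p=1 v=0 q=1 r=0 u=0 clk=0
t10.Δ1 p=1 v=0 q=1 r=0 u=0 clk=1
t10.Δ2 p=1 v=1 q=1 r=0 u=1 clk=1
t10.Δ3 p=1 v=1 q=1 r=1 u=1 clk=1
t10.Δ4 p=0 v=1 q=1 r=1 u=1 clk=1
t11.Δ0 p=0 v=1 q=1 r=1 u=1 clk=1
t11.Δ1 p=0 v=1 q=1 r=1 u=1 clk=0
t12.Δ0 p=0 v=1 q=1 r=1 u=1 clk=0
t12.Δ1 p=0 v=1 q=1 r=1 u=1 clk=1
t12.Δ2 p=0 v=0 q=1 r=1 u=1 clk=1
t13.Δ0 p=0 v=0 q=1 r=1 u=1 clk=1
t13.Δ1 p=0 v=0 q=1 r=1 u=1 clk=0

1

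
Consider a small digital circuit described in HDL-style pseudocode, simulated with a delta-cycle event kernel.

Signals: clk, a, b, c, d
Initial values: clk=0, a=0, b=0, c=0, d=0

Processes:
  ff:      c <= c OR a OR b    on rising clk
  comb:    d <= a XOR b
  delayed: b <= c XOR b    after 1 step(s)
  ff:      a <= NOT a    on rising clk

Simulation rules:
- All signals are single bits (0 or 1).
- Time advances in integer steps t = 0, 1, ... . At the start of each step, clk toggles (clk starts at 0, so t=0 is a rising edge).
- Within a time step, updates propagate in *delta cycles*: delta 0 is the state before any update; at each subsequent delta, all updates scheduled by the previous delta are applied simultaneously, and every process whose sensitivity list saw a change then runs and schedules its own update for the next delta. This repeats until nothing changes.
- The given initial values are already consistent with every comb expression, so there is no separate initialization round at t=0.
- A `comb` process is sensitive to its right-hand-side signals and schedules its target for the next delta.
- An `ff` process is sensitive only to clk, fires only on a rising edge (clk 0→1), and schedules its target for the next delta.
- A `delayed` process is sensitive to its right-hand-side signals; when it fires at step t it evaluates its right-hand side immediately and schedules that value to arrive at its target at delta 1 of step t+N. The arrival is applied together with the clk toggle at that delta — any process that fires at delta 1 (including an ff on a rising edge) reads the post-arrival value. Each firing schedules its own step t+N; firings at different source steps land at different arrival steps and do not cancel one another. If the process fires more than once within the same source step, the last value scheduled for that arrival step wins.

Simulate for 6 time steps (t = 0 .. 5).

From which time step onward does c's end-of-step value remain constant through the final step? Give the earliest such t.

t0.Δ0 a=0 b=0 clk=0 d=0 c=0
t0.Δ1 a=0 b=0 clk=1 d=0 c=0
t0.Δ2 a=1 b=0 clk=1 d=0 c=0
t0.Δ3 a=1 b=0 clk=1 d=1 c=0
t1.Δ0 a=1 b=0 clk=1 d=1 c=0
t1.Δ1 a=1 b=0 clk=0 d=1 c=0
t2.Δ0 a=1 b=0 clk=0 d=1 c=0
t2.Δ1 a=1 b=0 clk=1 d=1 c=0
t2.Δ2 a=0 b=0 clk=1 d=1 c=1
t2.Δ3 a=0 b=0 clk=1 d=0 c=1
t3.Δ0 a=0 b=0 clk=1 d=0 c=1
t3.Δ1 a=0 b=1 clk=0 d=0 c=1
t3.Δ2 a=0 b=1 clk=0 d=1 c=1
t4.Δ0 a=0 b=1 clk=0 d=1 c=1
t4.Δ1 a=0 b=0 clk=1 d=1 c=1
t4.Δ2 a=1 b=0 clk=1 d=0 c=1
t4.Δ3 a=1 b=0 clk=1 d=1 c=1
t5.Δ0 a=1 b=0 clk=1 d=1 c=1
t5.Δ1 a=1 b=1 clk=0 d=1 c=1
t5.Δ2 a=1 b=1 clk=0 d=0 c=1

2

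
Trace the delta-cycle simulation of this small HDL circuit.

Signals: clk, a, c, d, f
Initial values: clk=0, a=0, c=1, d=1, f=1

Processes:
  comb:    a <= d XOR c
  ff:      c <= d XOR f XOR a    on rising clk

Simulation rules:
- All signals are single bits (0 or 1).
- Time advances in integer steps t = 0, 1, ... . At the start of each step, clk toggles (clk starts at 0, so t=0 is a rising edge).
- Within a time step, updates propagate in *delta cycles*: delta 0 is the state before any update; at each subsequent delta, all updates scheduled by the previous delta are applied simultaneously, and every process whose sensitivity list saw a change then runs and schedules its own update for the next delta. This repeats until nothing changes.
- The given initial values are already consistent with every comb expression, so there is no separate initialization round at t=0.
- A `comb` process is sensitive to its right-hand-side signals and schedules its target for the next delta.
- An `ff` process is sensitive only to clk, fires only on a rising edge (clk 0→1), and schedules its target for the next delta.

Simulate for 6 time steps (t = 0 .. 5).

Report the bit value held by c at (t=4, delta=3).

t0.Δ0 a=0 f=1 clk=0 c=1 d=1
t0.Δ1 a=0 f=1 clk=1 c=1 d=1
t0.Δ2 a=0 f=1 clk=1 c=0 d=1
t0.Δ3 a=1 f=1 clk=1 c=0 d=1
t1.Δ0 a=1 f=1 clk=1 c=0 d=1
t1.Δ1 a=1 f=1 clk=0 c=0 d=1
t2.Δ0 a=1 f=1 clk=0 c=0 d=1
t2.Δ1 a=1 f=1 clk=1 c=0 d=1
t2.Δ2 a=1 f=1 clk=1 c=1 d=1
t2.Δ3 a=0 f=1 clk=1 c=1 d=1
t3.Δ0 a=0 f=1 clk=1 c=1 d=1
t3.Δ1 a=0 f=1 clk=0 c=1 d=1
t4.Δ0 a=0 f=1 clk=0 c=1 d=1
t4.Δ1 a=0 f=1 clk=1 c=1 d=1
t4.Δ2 a=0 f=1 clk=1 c=0 d=1
t4.Δ3 a=1 f=1 clk=1 c=0 d=1
t5.Δ0 a=1 f=1 clk=1 c=0 d=1
t5.Δ1 a=1 f=1 clk=0 c=0 d=1

0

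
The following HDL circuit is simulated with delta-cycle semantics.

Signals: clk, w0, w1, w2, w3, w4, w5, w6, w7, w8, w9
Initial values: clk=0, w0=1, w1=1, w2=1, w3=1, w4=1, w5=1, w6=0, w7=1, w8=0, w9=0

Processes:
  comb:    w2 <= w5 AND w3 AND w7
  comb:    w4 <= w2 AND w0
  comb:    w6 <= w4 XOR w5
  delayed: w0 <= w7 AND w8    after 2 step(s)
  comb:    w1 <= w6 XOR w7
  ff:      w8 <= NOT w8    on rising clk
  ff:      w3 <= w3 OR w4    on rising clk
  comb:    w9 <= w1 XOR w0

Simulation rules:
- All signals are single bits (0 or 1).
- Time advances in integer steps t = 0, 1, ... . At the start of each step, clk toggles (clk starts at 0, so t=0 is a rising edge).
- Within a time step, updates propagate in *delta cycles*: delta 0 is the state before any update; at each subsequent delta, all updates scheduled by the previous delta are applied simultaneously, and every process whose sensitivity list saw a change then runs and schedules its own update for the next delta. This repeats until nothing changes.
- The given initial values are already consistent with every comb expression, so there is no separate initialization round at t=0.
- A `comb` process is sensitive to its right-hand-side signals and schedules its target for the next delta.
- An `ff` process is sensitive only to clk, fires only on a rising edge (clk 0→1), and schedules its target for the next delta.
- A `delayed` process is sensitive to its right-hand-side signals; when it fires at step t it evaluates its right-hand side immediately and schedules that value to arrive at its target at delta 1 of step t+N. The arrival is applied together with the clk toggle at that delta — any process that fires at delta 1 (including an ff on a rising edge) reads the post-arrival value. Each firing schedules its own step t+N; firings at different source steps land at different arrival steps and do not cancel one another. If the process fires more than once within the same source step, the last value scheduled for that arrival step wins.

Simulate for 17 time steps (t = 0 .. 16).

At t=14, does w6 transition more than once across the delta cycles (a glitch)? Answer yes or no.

t0.Δ0 w6=0 w5=1 w7=1 clk=0 w9=0 w2=1 w4=1 w1=1 w8=0 w3=1 w0=1
t0.Δ1 w6=0 w5=1 w7=1 clk=1 w9=0 w2=1 w4=1 w1=1 w8=0 w3=1 w0=1
t0.Δ2 w6=0 w5=1 w7=1 clk=1 w9=0 w2=1 w4=1 w1=1 w8=1 w3=1 w0=1
t1.Δ0 w6=0 w5=1 w7=1 clk=1 w9=0 w2=1 w4=1 w1=1 w8=1 w3=1 w0=1
t1.Δ1 w6=0 w5=1 w7=1 clk=0 w9=0 w2=1 w4=1 w1=1 w8=1 w3=1 w0=1
t2.Δ0 w6=0 w5=1 w7=1 clk=0 w9=0 w2=1 w4=1 w1=1 w8=1 w3=1 w0=1
t2.Δ1 w6=0 w5=1 w7=1 clk=1 w9=0 w2=1 w4=1 w1=1 w8=1 w3=1 w0=1
t2.Δ2 w6=0 w5=1 w7=1 clk=1 w9=0 w2=1 w4=1 w1=1 w8=0 w3=1 w0=1
t3.Δ0 w6=0 w5=1 w7=1 clk=1 w9=0 w2=1 w4=1 w1=1 w8=0 w3=1 w0=1
t3.Δ1 w6=0 w5=1 w7=1 clk=0 w9=0 w2=1 w4=1 w1=1 w8=0 w3=1 w0=1
t4.Δ0 w6=0 w5=1 w7=1 clk=0 w9=0 w2=1 w4=1 w1=1 w8=0 w3=1 w0=1
t4.Δ1 w6=0 w5=1 w7=1 clk=1 w9=0 w2=1 w4=1 w1=1 w8=0 w3=1 w0=0
t4.Δ2 w6=0 w5=1 w7=1 clk=1 w9=1 w2=1 w4=0 w1=1 w8=1 w3=1 w0=0
t4.Δ3 w6=1 w5=1 w7=1 clk=1 w9=1 w2=1 w4=0 w1=1 w8=1 w3=1 w0=0
t4.Δ4 w6=1 w5=1 w7=1 clk=1 w9=1 w2=1 w4=0 w1=0 w8=1 w3=1 w0=0
t4.Δ5 w6=1 w5=1 w7=1 clk=1 w9=0 w2=1 w4=0 w1=0 w8=1 w3=1 w0=0
t5.Δ0 w6=1 w5=1 w7=1 clk=1 w9=0 w2=1 w4=0 w1=0 w8=1 w3=1 w0=0
t5.Δ1 w6=1 w5=1 w7=1 clk=0 w9=0 w2=1 w4=0 w1=0 w8=1 w3=1 w0=0
t6.Δ0 w6=1 w5=1 w7=1 clk=0 w9=0 w2=1 w4=0 w1=0 w8=1 w3=1 w0=0
t6.Δ1 w6=1 w5=1 w7=1 clk=1 w9=0 w2=1 w4=0 w1=0 w8=1 w3=1 w0=1
t6.Δ2 w6=1 w5=1 w7=1 clk=1 w9=1 w2=1 w4=1 w1=0 w8=0 w3=1 w0=1
t6.Δ3 w6=0 w5=1 w7=1 clk=1 w9=1 w2=1 w4=1 w1=0 w8=0 w3=1 w0=1
t6.Δ4 w6=0 w5=1 w7=1 clk=1 w9=1 w2=1 w4=1 w1=1 w8=0 w3=1 w0=1
t6.Δ5 w6=0 w5=1 w7=1 clk=1 w9=0 w2=1 w4=1 w1=1 w8=0 w3=1 w0=1
t7.Δ0 w6=0 w5=1 w7=1 clk=1 w9=0 w2=1 w4=1 w1=1 w8=0 w3=1 w0=1
t7.Δ1 w6=0 w5=1 w7=1 clk=0 w9=0 w2=1 w4=1 w1=1 w8=0 w3=1 w0=1
t8.Δ0 w6=0 w5=1 w7=1 clk=0 w9=0 w2=1 w4=1 w1=1 w8=0 w3=1 w0=1
t8.Δ1 w6=0 w5=1 w7=1 clk=1 w9=0 w2=1 w4=1 w1=1 w8=0 w3=1 w0=0
t8.Δ2 w6=0 w5=1 w7=1 clk=1 w9=1 w2=1 w4=0 w1=1 w8=1 w3=1 w0=0
t8.Δ3 w6=1 w5=1 w7=1 clk=1 w9=1 w2=1 w4=0 w1=1 w8=1 w3=1 w0=0
t8.Δ4 w6=1 w5=1 w7=1 clk=1 w9=1 w2=1 w4=0 w1=0 w8=1 w3=1 w0=0
t8.Δ5 w6=1 w5=1 w7=1 clk=1 w9=0 w2=1 w4=0 w1=0 w8=1 w3=1 w0=0
t9.Δ0 w6=1 w5=1 w7=1 clk=1 w9=0 w2=1 w4=0 w1=0 w8=1 w3=1 w0=0
t9.Δ1 w6=1 w5=1 w7=1 clk=0 w9=0 w2=1 w4=0 w1=0 w8=1 w3=1 w0=0
t10.Δ0 w6=1 w5=1 w7=1 clk=0 w9=0 w2=1 w4=0 w1=0 w8=1 w3=1 w0=0
t10.Δ1 w6=1 w5=1 w7=1 clk=1 w9=0 w2=1 w4=0 w1=0 w8=1 w3=1 w0=1
t10.Δ2 w6=1 w5=1 w7=1 clk=1 w9=1 w2=1 w4=1 w1=0 w8=0 w3=1 w0=1
t10.Δ3 w6=0 w5=1 w7=1 clk=1 w9=1 w2=1 w4=1 w1=0 w8=0 w3=1 w0=1
t10.Δ4 w6=0 w5=1 w7=1 clk=1 w9=1 w2=1 w4=1 w1=1 w8=0 w3=1 w0=1
t10.Δ5 w6=0 w5=1 w7=1 clk=1 w9=0 w2=1 w4=1 w1=1 w8=0 w3=1 w0=1
t11.Δ0 w6=0 w5=1 w7=1 clk=1 w9=0 w2=1 w4=1 w1=1 w8=0 w3=1 w0=1
t11.Δ1 w6=0 w5=1 w7=1 clk=0 w9=0 w2=1 w4=1 w1=1 w8=0 w3=1 w0=1
t12.Δ0 w6=0 w5=1 w7=1 clk=0 w9=0 w2=1 w4=1 w1=1 w8=0 w3=1 w0=1
t12.Δ1 w6=0 w5=1 w7=1 clk=1 w9=0 w2=1 w4=1 w1=1 w8=0 w3=1 w0=0
t12.Δ2 w6=0 w5=1 w7=1 clk=1 w9=1 w2=1 w4=0 w1=1 w8=1 w3=1 w0=0
t12.Δ3 w6=1 w5=1 w7=1 clk=1 w9=1 w2=1 w4=0 w1=1 w8=1 w3=1 w0=0
t12.Δ4 w6=1 w5=1 w7=1 clk=1 w9=1 w2=1 w4=0 w1=0 w8=1 w3=1 w0=0
t12.Δ5 w6=1 w5=1 w7=1 clk=1 w9=0 w2=1 w4=0 w1=0 w8=1 w3=1 w0=0
t13.Δ0 w6=1 w5=1 w7=1 clk=1 w9=0 w2=1 w4=0 w1=0 w8=1 w3=1 w0=0
t13.Δ1 w6=1 w5=1 w7=1 clk=0 w9=0 w2=1 w4=0 w1=0 w8=1 w3=1 w0=0
t14.Δ0 w6=1 w5=1 w7=1 clk=0 w9=0 w2=1 w4=0 w1=0 w8=1 w3=1 w0=0
t14.Δ1 w6=1 w5=1 w7=1 clk=1 w9=0 w2=1 w4=0 w1=0 w8=1 w3=1 w0=1
t14.Δ2 w6=1 w5=1 w7=1 clk=1 w9=1 w2=1 w4=1 w1=0 w8=0 w3=1 w0=1
t14.Δ3 w6=0 w5=1 w7=1 clk=1 w9=1 w2=1 w4=1 w1=0 w8=0 w3=1 w0=1
t14.Δ4 w6=0 w5=1 w7=1 clk=1 w9=1 w2=1 w4=1 w1=1 w8=0 w3=1 w0=1
t14.Δ5 w6=0 w5=1 w7=1 clk=1 w9=0 w2=1 w4=1 w1=1 w8=0 w3=1 w0=1
t15.Δ0 w6=0 w5=1 w7=1 clk=1 w9=0 w2=1 w4=1 w1=1 w8=0 w3=1 w0=1
t15.Δ1 w6=0 w5=1 w7=1 clk=0 w9=0 w2=1 w4=1 w1=1 w8=0 w3=1 w0=1
t16.Δ0 w6=0 w5=1 w7=1 clk=0 w9=0 w2=1 w4=1 w1=1 w8=0 w3=1 w0=1
t16.Δ1 w6=0 w5=1 w7=1 clk=1 w9=0 w2=1 w4=1 w1=1 w8=0 w3=1 w0=0
t16.Δ2 w6=0 w5=1 w7=1 clk=1 w9=1 w2=1 w4=0 w1=1 w8=1 w3=1 w0=0
t16.Δ3 w6=1 w5=1 w7=1 clk=1 w9=1 w2=1 w4=0 w1=1 w8=1 w3=1 w0=0
t16.Δ4 w6=1 w5=1 w7=1 clk=1 w9=1 w2=1 w4=0 w1=0 w8=1 w3=1 w0=0
t16.Δ5 w6=1 w5=1 w7=1 clk=1 w9=0 w2=1 w4=0 w1=0 w8=1 w3=1 w0=0

no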